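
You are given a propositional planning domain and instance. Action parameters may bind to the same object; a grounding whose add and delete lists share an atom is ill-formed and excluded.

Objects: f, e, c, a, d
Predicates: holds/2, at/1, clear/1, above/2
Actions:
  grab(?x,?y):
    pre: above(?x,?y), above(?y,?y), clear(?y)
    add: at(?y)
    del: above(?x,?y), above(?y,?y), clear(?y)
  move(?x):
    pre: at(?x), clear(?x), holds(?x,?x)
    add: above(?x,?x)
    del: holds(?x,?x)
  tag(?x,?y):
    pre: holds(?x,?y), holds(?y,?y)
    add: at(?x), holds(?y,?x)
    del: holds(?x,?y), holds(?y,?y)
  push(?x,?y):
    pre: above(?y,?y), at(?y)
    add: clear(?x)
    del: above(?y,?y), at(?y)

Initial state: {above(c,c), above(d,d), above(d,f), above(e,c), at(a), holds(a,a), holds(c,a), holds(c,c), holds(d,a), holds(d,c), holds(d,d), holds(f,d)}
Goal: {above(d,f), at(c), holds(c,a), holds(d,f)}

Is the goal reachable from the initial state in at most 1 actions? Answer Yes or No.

No

1. tag(f,d)  →  {above(c,c), above(d,d), above(d,f), above(e,c), at(a), at(f), holds(a,a), holds(c,a), holds(c,c), holds(d,a), holds(d,c), holds(d,f)}
2. tag(c,a)  →  {above(c,c), above(d,d), above(d,f), above(e,c), at(a), at(c), at(f), holds(a,c), holds(c,c), holds(d,a), holds(d,c), holds(d,f)}
3. tag(a,c)  →  {above(c,c), above(d,d), above(d,f), above(e,c), at(a), at(c), at(f), holds(c,a), holds(d,a), holds(d,c), holds(d,f)}
optimal plan length = 3; 3 > 1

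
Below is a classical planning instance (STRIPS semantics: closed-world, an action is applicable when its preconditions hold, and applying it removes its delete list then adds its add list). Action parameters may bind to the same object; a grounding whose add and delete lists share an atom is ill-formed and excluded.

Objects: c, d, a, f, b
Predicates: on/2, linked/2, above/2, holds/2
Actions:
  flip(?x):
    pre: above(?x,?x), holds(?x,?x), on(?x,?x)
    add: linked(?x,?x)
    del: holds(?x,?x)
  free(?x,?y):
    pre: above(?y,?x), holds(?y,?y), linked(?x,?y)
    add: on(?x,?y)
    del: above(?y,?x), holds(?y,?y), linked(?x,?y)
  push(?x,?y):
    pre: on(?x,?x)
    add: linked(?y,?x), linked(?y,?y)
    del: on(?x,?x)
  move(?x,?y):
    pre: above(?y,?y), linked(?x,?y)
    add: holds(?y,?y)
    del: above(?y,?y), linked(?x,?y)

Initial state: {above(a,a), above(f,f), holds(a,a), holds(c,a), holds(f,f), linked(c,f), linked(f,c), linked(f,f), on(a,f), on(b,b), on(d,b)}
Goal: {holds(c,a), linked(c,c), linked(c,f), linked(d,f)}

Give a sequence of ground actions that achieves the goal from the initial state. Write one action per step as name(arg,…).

free(f,f); push(f,d); push(b,c)

1. free(f,f)  →  {above(a,a), holds(a,a), holds(c,a), linked(c,f), linked(f,c), on(a,f), on(b,b), on(d,b), on(f,f)}
2. push(f,d)  →  {above(a,a), holds(a,a), holds(c,a), linked(c,f), linked(d,d), linked(d,f), linked(f,c), on(a,f), on(b,b), on(d,b)}
3. push(b,c)  →  {above(a,a), holds(a,a), holds(c,a), linked(c,b), linked(c,c), linked(c,f), linked(d,d), linked(d,f), linked(f,c), on(a,f), on(d,b)}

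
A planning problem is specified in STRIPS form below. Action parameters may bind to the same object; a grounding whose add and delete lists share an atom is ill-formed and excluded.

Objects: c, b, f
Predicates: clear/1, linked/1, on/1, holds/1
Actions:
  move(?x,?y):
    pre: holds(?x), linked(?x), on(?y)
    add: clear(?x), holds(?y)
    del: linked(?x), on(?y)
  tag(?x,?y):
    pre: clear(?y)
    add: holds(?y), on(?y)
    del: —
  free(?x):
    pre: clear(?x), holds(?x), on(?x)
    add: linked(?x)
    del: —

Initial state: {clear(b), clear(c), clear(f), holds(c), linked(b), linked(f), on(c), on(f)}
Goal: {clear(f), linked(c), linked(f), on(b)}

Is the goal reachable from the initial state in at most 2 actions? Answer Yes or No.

1. tag(c,b)  →  {clear(b), clear(c), clear(f), holds(b), holds(c), linked(b), linked(f), on(b), on(c), on(f)}
2. free(c)  →  {clear(b), clear(c), clear(f), holds(b), holds(c), linked(b), linked(c), linked(f), on(b), on(c), on(f)}
optimal plan length = 2; 2 ≤ 2

Yes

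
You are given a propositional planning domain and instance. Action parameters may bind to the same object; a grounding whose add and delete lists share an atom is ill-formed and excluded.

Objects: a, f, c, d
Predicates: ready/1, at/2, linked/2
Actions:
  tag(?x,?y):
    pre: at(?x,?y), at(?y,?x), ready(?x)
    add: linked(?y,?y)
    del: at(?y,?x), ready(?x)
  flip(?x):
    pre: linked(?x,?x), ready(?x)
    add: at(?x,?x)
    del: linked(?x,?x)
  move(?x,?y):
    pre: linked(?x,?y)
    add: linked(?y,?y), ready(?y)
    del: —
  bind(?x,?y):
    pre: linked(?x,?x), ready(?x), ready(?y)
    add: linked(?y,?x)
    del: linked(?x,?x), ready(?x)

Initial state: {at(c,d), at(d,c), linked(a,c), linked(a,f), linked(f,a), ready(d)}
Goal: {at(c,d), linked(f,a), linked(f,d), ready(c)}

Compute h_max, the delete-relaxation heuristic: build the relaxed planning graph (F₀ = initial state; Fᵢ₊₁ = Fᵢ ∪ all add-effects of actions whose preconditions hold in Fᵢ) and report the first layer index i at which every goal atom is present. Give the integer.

F0 = init (6 atoms)
F1 = F0 ∪ {linked(a,a), linked(c,c), linked(f,f), ready(a), ready(c), ready(f)}  (12 atoms)
F2 = F1 ∪ {at(a,a), at(c,c), at(f,f), linked(c,a), linked(c,f), linked(d,a), linked(d,c), linked(d,d), linked(d,f), linked(f,c)}  (22 atoms)
F3 = F2 ∪ {at(d,d), linked(a,d), linked(c,d), linked(f,d)}  (26 atoms)
goal ⊆ F3  ⇒  h_max = 3

3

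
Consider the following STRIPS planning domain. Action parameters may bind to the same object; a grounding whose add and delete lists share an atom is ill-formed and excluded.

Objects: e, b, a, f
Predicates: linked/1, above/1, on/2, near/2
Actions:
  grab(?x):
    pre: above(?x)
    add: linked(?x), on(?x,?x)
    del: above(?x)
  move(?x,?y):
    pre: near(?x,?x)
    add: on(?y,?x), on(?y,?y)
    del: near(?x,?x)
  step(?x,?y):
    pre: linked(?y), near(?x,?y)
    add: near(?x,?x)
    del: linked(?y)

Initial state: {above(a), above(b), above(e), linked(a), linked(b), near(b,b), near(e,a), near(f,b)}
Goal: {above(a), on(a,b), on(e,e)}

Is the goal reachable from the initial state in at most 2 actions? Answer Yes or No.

Yes

1. grab(e)  →  {above(a), above(b), linked(a), linked(b), linked(e), near(b,b), near(e,a), near(f,b), on(e,e)}
2. move(b,a)  →  {above(a), above(b), linked(a), linked(b), linked(e), near(e,a), near(f,b), on(a,a), on(a,b), on(e,e)}
optimal plan length = 2; 2 ≤ 2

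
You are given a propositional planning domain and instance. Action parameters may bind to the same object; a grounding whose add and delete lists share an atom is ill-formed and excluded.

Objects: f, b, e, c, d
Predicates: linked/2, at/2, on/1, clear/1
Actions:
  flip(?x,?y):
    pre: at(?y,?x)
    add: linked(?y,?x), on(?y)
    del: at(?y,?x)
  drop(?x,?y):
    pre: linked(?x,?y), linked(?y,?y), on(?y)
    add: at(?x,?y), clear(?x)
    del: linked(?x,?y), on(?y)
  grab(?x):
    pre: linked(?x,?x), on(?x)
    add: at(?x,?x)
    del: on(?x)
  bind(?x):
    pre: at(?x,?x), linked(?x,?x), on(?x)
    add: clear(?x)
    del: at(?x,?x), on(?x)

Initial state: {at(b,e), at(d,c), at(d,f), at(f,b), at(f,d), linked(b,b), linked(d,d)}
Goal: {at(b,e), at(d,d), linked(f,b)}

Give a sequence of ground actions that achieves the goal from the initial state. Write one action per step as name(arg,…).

flip(f,d); flip(b,f); drop(d,d)

1. flip(f,d)  →  {at(b,e), at(d,c), at(f,b), at(f,d), linked(b,b), linked(d,d), linked(d,f), on(d)}
2. flip(b,f)  →  {at(b,e), at(d,c), at(f,d), linked(b,b), linked(d,d), linked(d,f), linked(f,b), on(d), on(f)}
3. drop(d,d)  →  {at(b,e), at(d,c), at(d,d), at(f,d), clear(d), linked(b,b), linked(d,f), linked(f,b), on(f)}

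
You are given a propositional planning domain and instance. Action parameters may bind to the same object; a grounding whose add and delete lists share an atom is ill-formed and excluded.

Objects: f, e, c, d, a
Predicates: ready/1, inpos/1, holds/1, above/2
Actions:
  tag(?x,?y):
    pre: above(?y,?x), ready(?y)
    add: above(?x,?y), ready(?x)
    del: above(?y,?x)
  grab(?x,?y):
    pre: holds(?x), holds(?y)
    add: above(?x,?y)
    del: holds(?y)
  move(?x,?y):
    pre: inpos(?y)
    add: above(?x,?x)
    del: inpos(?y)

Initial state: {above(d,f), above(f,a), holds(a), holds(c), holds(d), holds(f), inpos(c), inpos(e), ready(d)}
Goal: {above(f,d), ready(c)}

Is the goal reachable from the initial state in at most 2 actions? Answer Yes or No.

No

1. tag(f,d)  →  {above(f,a), above(f,d), holds(a), holds(c), holds(d), holds(f), inpos(c), inpos(e), ready(d), ready(f)}
2. grab(f,c)  →  {above(f,a), above(f,c), above(f,d), holds(a), holds(d), holds(f), inpos(c), inpos(e), ready(d), ready(f)}
3. tag(c,f)  →  {above(c,f), above(f,a), above(f,d), holds(a), holds(d), holds(f), inpos(c), inpos(e), ready(c), ready(d), ready(f)}
optimal plan length = 3; 3 > 2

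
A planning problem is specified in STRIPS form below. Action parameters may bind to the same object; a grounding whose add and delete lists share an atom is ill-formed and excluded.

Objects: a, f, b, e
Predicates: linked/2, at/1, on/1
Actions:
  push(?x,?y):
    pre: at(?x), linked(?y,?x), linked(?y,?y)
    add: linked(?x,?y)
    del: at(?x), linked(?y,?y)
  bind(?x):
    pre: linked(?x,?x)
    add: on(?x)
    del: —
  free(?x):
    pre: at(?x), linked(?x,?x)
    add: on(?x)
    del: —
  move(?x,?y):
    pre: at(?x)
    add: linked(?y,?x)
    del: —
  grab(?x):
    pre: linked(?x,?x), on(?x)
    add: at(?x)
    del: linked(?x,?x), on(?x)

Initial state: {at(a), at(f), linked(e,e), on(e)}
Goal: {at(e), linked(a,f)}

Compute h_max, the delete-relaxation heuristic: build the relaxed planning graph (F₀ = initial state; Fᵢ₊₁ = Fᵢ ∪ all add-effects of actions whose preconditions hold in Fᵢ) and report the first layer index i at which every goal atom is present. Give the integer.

F0 = init (4 atoms)
F1 = F0 ∪ {at(e), linked(a,a), linked(a,f), linked(b,a), linked(b,f), linked(e,a), linked(e,f), linked(f,a), linked(f,f)}  (13 atoms)
goal ⊆ F1  ⇒  h_max = 1

1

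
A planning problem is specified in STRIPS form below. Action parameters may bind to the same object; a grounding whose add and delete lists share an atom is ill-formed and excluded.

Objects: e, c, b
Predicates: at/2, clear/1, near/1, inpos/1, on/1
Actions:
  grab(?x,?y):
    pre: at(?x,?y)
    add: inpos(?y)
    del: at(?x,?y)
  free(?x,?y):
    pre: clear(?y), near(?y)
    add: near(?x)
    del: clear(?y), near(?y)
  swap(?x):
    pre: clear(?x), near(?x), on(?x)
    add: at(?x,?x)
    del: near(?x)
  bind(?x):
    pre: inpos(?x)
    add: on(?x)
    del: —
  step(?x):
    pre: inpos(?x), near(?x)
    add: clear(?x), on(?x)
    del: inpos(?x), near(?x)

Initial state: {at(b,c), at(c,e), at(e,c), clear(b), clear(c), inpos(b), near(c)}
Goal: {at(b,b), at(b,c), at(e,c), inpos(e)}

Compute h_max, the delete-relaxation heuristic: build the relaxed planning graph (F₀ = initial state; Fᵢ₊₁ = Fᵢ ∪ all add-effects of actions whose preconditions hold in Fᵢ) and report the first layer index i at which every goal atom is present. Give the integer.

2

F0 = init (7 atoms)
F1 = F0 ∪ {inpos(c), inpos(e), near(b), near(e), on(b)}  (12 atoms)
F2 = F1 ∪ {at(b,b), clear(e), on(c), on(e)}  (16 atoms)
goal ⊆ F2  ⇒  h_max = 2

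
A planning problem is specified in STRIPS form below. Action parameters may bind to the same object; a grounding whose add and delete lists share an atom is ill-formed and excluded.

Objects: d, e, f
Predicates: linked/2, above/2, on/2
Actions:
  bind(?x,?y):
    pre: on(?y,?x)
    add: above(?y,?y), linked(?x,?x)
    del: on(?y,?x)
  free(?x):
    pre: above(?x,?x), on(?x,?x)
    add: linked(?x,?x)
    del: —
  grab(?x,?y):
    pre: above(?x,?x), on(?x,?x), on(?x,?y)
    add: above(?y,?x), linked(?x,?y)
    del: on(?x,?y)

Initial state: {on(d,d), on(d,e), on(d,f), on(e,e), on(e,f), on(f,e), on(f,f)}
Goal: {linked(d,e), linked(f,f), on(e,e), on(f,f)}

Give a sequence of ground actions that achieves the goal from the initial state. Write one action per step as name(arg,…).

1. bind(f,d)  →  {above(d,d), linked(f,f), on(d,d), on(d,e), on(e,e), on(e,f), on(f,e), on(f,f)}
2. grab(d,e)  →  {above(d,d), above(e,d), linked(d,e), linked(f,f), on(d,d), on(e,e), on(e,f), on(f,e), on(f,f)}

bind(f,d); grab(d,e)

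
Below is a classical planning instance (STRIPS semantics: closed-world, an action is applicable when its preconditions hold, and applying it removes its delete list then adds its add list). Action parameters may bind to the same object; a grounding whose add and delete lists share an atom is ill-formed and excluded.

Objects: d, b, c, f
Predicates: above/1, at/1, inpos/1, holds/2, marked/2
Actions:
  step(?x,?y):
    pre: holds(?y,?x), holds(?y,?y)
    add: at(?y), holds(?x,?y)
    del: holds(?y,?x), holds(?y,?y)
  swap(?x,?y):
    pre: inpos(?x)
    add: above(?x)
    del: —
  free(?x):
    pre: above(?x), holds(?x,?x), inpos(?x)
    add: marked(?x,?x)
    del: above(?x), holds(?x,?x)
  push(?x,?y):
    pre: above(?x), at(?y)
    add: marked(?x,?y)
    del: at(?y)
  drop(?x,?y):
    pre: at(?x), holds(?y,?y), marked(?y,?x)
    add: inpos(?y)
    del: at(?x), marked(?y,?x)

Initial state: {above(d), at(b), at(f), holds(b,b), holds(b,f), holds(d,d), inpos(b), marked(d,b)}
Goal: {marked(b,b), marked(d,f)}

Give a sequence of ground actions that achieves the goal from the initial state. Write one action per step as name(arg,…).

1. swap(b,d)  →  {above(b), above(d), at(b), at(f), holds(b,b), holds(b,f), holds(d,d), inpos(b), marked(d,b)}
2. free(b)  →  {above(d), at(b), at(f), holds(b,f), holds(d,d), inpos(b), marked(b,b), marked(d,b)}
3. push(d,f)  →  {above(d), at(b), holds(b,f), holds(d,d), inpos(b), marked(b,b), marked(d,b), marked(d,f)}

swap(b,d); free(b); push(d,f)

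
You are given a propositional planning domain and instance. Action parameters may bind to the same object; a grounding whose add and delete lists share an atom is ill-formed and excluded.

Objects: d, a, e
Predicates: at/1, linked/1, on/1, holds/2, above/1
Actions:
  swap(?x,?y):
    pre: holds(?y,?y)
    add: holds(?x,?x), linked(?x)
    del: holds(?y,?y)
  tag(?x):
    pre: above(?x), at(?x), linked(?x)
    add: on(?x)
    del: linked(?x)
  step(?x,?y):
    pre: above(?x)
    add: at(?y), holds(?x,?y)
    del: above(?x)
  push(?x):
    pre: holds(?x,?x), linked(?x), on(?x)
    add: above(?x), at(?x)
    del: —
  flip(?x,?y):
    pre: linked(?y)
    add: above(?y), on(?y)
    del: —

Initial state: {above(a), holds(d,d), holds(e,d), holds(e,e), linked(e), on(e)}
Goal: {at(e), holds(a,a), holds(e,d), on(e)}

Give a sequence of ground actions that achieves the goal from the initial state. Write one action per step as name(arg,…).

1. swap(a,d)  →  {above(a), holds(a,a), holds(e,d), holds(e,e), linked(a), linked(e), on(e)}
2. step(a,e)  →  {at(e), holds(a,a), holds(a,e), holds(e,d), holds(e,e), linked(a), linked(e), on(e)}

swap(a,d); step(a,e)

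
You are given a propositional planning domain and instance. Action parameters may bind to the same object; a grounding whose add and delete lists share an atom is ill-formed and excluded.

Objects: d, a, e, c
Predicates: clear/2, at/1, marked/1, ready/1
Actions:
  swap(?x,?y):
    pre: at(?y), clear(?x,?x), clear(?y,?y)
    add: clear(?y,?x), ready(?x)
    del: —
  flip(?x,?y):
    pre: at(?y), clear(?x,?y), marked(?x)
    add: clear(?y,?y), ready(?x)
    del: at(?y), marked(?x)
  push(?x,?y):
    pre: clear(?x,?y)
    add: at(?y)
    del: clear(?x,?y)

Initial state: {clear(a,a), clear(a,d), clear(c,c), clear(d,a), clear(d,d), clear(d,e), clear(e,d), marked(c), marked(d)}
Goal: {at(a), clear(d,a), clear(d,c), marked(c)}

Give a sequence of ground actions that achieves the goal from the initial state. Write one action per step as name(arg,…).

push(a,d); swap(c,d); push(a,a)

1. push(a,d)  →  {at(d), clear(a,a), clear(c,c), clear(d,a), clear(d,d), clear(d,e), clear(e,d), marked(c), marked(d)}
2. swap(c,d)  →  {at(d), clear(a,a), clear(c,c), clear(d,a), clear(d,c), clear(d,d), clear(d,e), clear(e,d), marked(c), marked(d), ready(c)}
3. push(a,a)  →  {at(a), at(d), clear(c,c), clear(d,a), clear(d,c), clear(d,d), clear(d,e), clear(e,d), marked(c), marked(d), ready(c)}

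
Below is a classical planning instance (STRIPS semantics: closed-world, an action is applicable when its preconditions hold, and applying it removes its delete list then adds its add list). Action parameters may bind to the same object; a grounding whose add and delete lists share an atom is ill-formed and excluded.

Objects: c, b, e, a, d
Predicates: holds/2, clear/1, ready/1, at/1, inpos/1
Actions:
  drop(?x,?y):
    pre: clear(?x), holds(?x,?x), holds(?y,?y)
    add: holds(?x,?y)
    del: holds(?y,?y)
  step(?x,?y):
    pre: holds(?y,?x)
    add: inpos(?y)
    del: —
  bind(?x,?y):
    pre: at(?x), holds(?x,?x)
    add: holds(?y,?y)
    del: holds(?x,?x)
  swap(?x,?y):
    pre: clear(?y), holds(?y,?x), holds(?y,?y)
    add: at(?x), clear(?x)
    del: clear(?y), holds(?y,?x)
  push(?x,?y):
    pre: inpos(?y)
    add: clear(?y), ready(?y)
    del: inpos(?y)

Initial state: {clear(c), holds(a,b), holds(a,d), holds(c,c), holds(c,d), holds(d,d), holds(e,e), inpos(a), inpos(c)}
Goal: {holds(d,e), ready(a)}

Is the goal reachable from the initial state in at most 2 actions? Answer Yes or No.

No

1. swap(d,c)  →  {at(d), clear(d), holds(a,b), holds(a,d), holds(c,c), holds(d,d), holds(e,e), inpos(a), inpos(c)}
2. drop(d,e)  →  {at(d), clear(d), holds(a,b), holds(a,d), holds(c,c), holds(d,d), holds(d,e), inpos(a), inpos(c)}
3. push(c,a)  →  {at(d), clear(a), clear(d), holds(a,b), holds(a,d), holds(c,c), holds(d,d), holds(d,e), inpos(c), ready(a)}
optimal plan length = 3; 3 > 2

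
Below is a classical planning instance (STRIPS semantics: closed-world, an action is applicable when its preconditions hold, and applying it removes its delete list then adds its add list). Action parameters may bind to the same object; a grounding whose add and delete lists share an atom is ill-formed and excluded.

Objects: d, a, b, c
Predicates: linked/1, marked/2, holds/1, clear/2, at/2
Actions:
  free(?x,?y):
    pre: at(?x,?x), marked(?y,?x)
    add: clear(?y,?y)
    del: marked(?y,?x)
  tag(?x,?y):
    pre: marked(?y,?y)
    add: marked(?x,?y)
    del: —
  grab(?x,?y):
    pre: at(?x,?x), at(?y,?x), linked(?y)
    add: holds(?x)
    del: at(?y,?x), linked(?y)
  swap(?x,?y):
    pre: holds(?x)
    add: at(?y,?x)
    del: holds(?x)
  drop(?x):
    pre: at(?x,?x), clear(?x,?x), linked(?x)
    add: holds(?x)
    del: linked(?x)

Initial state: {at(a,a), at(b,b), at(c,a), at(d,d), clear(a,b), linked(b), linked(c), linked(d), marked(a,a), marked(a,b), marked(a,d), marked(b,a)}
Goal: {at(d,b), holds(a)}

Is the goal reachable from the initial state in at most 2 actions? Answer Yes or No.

1. grab(a,c)  →  {at(a,a), at(b,b), at(d,d), clear(a,b), holds(a), linked(b), linked(d), marked(a,a), marked(a,b), marked(a,d), marked(b,a)}
2. grab(b,b)  →  {at(a,a), at(d,d), clear(a,b), holds(a), holds(b), linked(d), marked(a,a), marked(a,b), marked(a,d), marked(b,a)}
3. swap(b,d)  →  {at(a,a), at(d,b), at(d,d), clear(a,b), holds(a), linked(d), marked(a,a), marked(a,b), marked(a,d), marked(b,a)}
optimal plan length = 3; 3 > 2

No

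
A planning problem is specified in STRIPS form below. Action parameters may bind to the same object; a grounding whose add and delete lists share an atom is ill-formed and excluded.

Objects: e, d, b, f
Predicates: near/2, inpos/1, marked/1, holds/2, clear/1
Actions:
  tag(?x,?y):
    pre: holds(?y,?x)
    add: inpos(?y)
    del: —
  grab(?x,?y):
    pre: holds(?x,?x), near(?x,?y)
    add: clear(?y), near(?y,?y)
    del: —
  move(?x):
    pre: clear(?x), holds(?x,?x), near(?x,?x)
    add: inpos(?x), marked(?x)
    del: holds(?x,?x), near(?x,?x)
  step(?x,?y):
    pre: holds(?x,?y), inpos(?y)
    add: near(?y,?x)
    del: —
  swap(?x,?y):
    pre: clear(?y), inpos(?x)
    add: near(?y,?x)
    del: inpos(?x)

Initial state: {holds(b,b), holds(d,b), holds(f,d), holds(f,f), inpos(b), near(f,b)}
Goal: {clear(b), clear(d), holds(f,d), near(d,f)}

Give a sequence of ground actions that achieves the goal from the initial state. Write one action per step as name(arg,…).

tag(d,f); grab(f,b); step(d,b); grab(b,d); swap(f,d)

1. tag(d,f)  →  {holds(b,b), holds(d,b), holds(f,d), holds(f,f), inpos(b), inpos(f), near(f,b)}
2. grab(f,b)  →  {clear(b), holds(b,b), holds(d,b), holds(f,d), holds(f,f), inpos(b), inpos(f), near(b,b), near(f,b)}
3. step(d,b)  →  {clear(b), holds(b,b), holds(d,b), holds(f,d), holds(f,f), inpos(b), inpos(f), near(b,b), near(b,d), near(f,b)}
4. grab(b,d)  →  {clear(b), clear(d), holds(b,b), holds(d,b), holds(f,d), holds(f,f), inpos(b), inpos(f), near(b,b), near(b,d), near(d,d), near(f,b)}
5. swap(f,d)  →  {clear(b), clear(d), holds(b,b), holds(d,b), holds(f,d), holds(f,f), inpos(b), near(b,b), near(b,d), near(d,d), near(d,f), near(f,b)}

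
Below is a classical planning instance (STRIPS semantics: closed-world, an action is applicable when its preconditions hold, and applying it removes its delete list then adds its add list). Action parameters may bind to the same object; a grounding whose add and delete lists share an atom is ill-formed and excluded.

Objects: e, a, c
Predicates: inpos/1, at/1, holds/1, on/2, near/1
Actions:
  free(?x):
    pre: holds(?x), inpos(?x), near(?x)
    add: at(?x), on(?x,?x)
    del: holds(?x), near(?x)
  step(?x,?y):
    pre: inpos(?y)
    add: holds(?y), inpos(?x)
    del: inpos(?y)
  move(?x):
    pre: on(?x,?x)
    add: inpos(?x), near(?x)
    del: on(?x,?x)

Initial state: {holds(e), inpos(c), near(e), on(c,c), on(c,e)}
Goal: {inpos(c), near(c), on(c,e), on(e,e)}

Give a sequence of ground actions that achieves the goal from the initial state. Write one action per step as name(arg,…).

1. step(e,c)  →  {holds(c), holds(e), inpos(e), near(e), on(c,c), on(c,e)}
2. free(e)  →  {at(e), holds(c), inpos(e), on(c,c), on(c,e), on(e,e)}
3. move(c)  →  {at(e), holds(c), inpos(c), inpos(e), near(c), on(c,e), on(e,e)}

step(e,c); free(e); move(c)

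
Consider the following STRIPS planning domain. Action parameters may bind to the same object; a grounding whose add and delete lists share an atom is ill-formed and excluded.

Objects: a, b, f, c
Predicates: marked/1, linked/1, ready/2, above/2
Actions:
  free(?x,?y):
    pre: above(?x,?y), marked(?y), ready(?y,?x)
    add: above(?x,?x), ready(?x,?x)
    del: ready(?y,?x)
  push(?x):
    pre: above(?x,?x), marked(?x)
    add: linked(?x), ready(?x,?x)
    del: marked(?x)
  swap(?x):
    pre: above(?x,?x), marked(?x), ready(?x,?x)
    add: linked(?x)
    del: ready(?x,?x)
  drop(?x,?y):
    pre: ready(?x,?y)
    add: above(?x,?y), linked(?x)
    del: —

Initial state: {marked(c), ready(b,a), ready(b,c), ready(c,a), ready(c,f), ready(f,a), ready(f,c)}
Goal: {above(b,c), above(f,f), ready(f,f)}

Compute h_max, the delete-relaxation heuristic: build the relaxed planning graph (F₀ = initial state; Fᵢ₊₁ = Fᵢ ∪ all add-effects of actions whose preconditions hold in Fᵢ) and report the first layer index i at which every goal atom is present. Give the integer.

F0 = init (7 atoms)
F1 = F0 ∪ {above(b,a), above(b,c), above(c,a), above(c,f), above(f,a), above(f,c), linked(b), linked(c), linked(f)}  (16 atoms)
F2 = F1 ∪ {above(f,f), ready(f,f)}  (18 atoms)
goal ⊆ F2  ⇒  h_max = 2

2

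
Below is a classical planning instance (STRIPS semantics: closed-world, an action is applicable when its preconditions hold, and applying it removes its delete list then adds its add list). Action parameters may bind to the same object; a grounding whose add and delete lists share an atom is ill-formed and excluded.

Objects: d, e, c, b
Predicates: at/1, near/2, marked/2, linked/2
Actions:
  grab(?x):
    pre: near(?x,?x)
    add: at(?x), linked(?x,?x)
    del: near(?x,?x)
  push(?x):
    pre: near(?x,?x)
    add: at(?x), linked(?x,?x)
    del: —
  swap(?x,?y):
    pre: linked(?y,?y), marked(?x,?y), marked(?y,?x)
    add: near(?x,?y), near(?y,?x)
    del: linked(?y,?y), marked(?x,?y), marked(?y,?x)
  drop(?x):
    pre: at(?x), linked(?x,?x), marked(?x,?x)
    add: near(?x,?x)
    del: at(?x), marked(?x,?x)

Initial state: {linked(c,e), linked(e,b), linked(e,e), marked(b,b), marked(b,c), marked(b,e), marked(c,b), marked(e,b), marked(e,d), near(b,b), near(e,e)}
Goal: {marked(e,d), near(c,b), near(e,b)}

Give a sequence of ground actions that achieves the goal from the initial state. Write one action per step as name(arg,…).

1. grab(b)  →  {at(b), linked(b,b), linked(c,e), linked(e,b), linked(e,e), marked(b,b), marked(b,c), marked(b,e), marked(c,b), marked(e,b), marked(e,d), near(e,e)}
2. swap(c,b)  →  {at(b), linked(c,e), linked(e,b), linked(e,e), marked(b,b), marked(b,e), marked(e,b), marked(e,d), near(b,c), near(c,b), near(e,e)}
3. swap(b,e)  →  {at(b), linked(c,e), linked(e,b), marked(b,b), marked(e,d), near(b,c), near(b,e), near(c,b), near(e,b), near(e,e)}

grab(b); swap(c,b); swap(b,e)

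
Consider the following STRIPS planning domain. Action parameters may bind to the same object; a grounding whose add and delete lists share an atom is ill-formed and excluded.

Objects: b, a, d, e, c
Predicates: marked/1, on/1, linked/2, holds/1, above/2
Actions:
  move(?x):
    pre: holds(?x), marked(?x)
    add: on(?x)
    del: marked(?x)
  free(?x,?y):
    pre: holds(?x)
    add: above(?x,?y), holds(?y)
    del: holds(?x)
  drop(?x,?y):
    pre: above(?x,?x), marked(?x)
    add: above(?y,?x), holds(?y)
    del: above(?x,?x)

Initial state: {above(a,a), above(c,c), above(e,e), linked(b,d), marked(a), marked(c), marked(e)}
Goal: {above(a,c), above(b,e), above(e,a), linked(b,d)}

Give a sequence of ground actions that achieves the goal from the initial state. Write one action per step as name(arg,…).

1. drop(a,e)  →  {above(c,c), above(e,a), above(e,e), holds(e), linked(b,d), marked(a), marked(c), marked(e)}
2. drop(e,b)  →  {above(b,e), above(c,c), above(e,a), holds(b), holds(e), linked(b,d), marked(a), marked(c), marked(e)}
3. drop(c,a)  →  {above(a,c), above(b,e), above(e,a), holds(a), holds(b), holds(e), linked(b,d), marked(a), marked(c), marked(e)}

drop(a,e); drop(e,b); drop(c,a)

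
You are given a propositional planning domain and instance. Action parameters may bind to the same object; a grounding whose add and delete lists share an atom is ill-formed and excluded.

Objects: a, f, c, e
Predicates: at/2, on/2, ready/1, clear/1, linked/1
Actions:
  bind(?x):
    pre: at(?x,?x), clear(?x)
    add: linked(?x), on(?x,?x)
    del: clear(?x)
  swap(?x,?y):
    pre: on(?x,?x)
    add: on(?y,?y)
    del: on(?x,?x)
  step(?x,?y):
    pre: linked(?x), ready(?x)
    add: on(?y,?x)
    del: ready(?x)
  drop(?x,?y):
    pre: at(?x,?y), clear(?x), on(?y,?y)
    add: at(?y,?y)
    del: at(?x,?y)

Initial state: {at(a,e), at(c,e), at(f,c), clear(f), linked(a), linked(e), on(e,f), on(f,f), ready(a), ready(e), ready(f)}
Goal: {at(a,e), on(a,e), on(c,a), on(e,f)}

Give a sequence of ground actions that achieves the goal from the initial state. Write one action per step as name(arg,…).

1. step(a,c)  →  {at(a,e), at(c,e), at(f,c), clear(f), linked(a), linked(e), on(c,a), on(e,f), on(f,f), ready(e), ready(f)}
2. step(e,a)  →  {at(a,e), at(c,e), at(f,c), clear(f), linked(a), linked(e), on(a,e), on(c,a), on(e,f), on(f,f), ready(f)}

step(a,c); step(e,a)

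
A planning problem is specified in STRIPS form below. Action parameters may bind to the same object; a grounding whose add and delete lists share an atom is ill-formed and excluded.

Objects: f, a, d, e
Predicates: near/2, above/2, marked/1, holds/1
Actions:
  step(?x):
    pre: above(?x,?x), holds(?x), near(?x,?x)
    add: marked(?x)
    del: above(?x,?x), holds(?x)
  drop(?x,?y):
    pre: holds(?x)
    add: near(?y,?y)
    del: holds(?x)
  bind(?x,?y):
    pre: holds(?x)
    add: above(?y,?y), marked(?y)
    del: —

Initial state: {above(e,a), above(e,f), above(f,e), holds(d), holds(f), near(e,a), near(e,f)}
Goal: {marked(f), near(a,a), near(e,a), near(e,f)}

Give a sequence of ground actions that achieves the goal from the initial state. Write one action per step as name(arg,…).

1. drop(f,a)  →  {above(e,a), above(e,f), above(f,e), holds(d), near(a,a), near(e,a), near(e,f)}
2. bind(d,f)  →  {above(e,a), above(e,f), above(f,e), above(f,f), holds(d), marked(f), near(a,a), near(e,a), near(e,f)}

drop(f,a); bind(d,f)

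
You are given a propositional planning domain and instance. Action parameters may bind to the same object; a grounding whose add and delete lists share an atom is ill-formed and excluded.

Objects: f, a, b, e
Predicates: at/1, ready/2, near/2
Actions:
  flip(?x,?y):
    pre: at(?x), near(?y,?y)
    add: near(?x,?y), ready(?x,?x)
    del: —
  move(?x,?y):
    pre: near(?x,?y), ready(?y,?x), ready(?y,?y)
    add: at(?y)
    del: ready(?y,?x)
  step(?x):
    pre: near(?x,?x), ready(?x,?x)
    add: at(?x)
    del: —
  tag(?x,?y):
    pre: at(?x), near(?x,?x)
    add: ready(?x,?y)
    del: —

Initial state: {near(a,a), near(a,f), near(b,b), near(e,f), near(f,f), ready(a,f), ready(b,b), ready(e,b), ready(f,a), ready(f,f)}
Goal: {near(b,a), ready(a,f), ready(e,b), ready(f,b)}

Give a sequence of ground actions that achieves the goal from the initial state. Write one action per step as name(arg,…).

1. move(f,f)  →  {at(f), near(a,a), near(a,f), near(b,b), near(e,f), near(f,f), ready(a,f), ready(b,b), ready(e,b), ready(f,a)}
2. move(b,b)  →  {at(b), at(f), near(a,a), near(a,f), near(b,b), near(e,f), near(f,f), ready(a,f), ready(e,b), ready(f,a)}
3. flip(b,a)  →  {at(b), at(f), near(a,a), near(a,f), near(b,a), near(b,b), near(e,f), near(f,f), ready(a,f), ready(b,b), ready(e,b), ready(f,a)}
4. tag(f,b)  →  {at(b), at(f), near(a,a), near(a,f), near(b,a), near(b,b), near(e,f), near(f,f), ready(a,f), ready(b,b), ready(e,b), ready(f,a), ready(f,b)}

move(f,f); move(b,b); flip(b,a); tag(f,b)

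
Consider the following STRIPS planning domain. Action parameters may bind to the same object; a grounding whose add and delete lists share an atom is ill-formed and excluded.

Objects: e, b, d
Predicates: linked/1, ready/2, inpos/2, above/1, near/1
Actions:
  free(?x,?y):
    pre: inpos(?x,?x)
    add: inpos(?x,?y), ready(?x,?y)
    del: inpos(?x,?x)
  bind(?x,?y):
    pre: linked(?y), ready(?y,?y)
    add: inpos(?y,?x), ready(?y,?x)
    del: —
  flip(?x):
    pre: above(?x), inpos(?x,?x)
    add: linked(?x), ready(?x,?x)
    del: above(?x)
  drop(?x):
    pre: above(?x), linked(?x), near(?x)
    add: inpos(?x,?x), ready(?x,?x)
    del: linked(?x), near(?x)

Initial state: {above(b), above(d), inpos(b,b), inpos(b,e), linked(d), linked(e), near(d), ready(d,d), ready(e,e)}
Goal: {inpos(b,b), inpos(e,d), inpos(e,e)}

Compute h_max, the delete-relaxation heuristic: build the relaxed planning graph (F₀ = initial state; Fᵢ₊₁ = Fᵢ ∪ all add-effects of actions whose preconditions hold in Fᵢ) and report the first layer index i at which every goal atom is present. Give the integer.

1

F0 = init (9 atoms)
F1 = F0 ∪ {inpos(b,d), inpos(d,b), inpos(d,d), inpos(d,e), inpos(e,b), inpos(e,d), inpos(e,e), linked(b), ready(b,b), ready(b,d), ready(b,e), ready(d,b), ready(d,e), ready(e,b), ready(e,d)}  (24 atoms)
goal ⊆ F1  ⇒  h_max = 1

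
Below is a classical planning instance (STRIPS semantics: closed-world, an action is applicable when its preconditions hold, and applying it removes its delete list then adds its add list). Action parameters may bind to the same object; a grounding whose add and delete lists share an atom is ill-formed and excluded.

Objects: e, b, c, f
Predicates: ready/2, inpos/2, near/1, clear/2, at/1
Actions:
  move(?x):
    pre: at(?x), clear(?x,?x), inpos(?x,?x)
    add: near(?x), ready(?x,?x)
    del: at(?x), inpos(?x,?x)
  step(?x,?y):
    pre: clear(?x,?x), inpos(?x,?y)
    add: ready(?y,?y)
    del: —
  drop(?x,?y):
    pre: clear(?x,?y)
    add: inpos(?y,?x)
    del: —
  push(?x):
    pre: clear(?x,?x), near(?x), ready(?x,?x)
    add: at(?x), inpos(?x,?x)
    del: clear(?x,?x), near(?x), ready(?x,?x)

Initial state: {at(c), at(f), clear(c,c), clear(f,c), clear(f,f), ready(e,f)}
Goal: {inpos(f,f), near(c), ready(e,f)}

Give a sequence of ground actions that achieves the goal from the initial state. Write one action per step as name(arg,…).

drop(c,c); move(c); drop(f,f)

1. drop(c,c)  →  {at(c), at(f), clear(c,c), clear(f,c), clear(f,f), inpos(c,c), ready(e,f)}
2. move(c)  →  {at(f), clear(c,c), clear(f,c), clear(f,f), near(c), ready(c,c), ready(e,f)}
3. drop(f,f)  →  {at(f), clear(c,c), clear(f,c), clear(f,f), inpos(f,f), near(c), ready(c,c), ready(e,f)}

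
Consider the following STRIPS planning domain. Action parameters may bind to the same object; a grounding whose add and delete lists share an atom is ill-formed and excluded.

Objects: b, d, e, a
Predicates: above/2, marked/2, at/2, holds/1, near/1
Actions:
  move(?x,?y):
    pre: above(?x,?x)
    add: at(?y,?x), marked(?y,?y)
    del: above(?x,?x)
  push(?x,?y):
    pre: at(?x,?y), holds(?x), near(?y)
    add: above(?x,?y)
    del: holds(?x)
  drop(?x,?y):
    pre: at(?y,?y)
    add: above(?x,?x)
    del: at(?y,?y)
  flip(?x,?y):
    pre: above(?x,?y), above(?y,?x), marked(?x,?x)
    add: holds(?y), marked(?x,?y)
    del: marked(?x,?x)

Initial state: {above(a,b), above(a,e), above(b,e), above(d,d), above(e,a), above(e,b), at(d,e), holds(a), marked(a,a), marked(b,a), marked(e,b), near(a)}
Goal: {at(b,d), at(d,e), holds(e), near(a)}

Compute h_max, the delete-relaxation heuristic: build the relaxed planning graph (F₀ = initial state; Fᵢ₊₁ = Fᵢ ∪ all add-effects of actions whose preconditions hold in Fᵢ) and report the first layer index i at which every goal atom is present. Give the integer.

F0 = init (12 atoms)
F1 = F0 ∪ {at(a,d), at(b,d), at(d,d), at(e,d), holds(e), marked(a,e), marked(b,b), marked(d,d), marked(e,e)}  (21 atoms)
goal ⊆ F1  ⇒  h_max = 1

1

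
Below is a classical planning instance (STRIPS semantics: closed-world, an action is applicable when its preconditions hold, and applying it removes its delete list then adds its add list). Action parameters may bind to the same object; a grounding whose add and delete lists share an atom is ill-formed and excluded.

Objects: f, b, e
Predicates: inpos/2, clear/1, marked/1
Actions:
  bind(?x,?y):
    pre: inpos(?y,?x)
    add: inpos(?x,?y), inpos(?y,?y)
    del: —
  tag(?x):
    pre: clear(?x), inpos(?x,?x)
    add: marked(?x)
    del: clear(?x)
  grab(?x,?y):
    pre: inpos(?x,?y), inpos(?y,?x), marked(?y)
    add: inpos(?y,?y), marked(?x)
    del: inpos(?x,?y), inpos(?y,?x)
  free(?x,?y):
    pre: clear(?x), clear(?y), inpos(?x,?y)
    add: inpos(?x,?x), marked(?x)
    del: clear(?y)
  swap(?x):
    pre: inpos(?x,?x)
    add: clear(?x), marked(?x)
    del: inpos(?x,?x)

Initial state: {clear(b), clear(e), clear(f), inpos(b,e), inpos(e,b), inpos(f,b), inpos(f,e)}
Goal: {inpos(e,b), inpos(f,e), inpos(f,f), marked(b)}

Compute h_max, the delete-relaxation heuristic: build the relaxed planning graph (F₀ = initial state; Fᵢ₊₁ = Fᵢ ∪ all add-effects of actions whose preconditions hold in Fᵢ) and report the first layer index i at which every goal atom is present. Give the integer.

1

F0 = init (7 atoms)
F1 = F0 ∪ {inpos(b,b), inpos(b,f), inpos(e,e), inpos(e,f), inpos(f,f), marked(b), marked(e), marked(f)}  (15 atoms)
goal ⊆ F1  ⇒  h_max = 1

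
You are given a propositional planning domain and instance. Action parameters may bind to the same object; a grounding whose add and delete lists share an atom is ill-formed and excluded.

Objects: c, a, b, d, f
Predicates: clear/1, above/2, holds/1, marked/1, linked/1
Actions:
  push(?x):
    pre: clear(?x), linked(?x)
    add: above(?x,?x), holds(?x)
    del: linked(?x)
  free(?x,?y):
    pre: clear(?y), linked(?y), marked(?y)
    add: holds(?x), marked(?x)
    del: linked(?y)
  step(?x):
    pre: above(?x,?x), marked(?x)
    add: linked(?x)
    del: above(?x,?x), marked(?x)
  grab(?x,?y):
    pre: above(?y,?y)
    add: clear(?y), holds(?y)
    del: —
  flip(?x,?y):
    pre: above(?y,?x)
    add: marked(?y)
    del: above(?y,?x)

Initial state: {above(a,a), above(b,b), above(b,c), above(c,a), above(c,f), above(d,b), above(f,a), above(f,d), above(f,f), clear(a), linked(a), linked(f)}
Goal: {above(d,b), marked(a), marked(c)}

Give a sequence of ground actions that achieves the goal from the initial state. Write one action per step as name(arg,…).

1. flip(a,c)  →  {above(a,a), above(b,b), above(b,c), above(c,f), above(d,b), above(f,a), above(f,d), above(f,f), clear(a), linked(a), linked(f), marked(c)}
2. flip(a,a)  →  {above(b,b), above(b,c), above(c,f), above(d,b), above(f,a), above(f,d), above(f,f), clear(a), linked(a), linked(f), marked(a), marked(c)}

flip(a,c); flip(a,a)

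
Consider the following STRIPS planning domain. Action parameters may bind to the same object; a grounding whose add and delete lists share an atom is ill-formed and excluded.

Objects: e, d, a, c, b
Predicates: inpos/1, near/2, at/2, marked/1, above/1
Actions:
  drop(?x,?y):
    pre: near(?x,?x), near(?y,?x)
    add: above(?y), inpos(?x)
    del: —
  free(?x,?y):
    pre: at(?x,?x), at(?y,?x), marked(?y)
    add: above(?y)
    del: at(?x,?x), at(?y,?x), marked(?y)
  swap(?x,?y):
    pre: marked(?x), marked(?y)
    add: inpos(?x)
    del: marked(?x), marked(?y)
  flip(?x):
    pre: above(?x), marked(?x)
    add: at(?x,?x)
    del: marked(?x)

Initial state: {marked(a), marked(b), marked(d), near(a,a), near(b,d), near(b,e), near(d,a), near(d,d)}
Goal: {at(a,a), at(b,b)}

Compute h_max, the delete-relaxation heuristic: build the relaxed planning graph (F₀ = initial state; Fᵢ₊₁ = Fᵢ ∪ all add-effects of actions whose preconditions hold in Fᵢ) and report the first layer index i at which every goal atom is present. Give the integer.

F0 = init (8 atoms)
F1 = F0 ∪ {above(a), above(b), above(d), inpos(a), inpos(b), inpos(d)}  (14 atoms)
F2 = F1 ∪ {at(a,a), at(b,b), at(d,d)}  (17 atoms)
goal ⊆ F2  ⇒  h_max = 2

2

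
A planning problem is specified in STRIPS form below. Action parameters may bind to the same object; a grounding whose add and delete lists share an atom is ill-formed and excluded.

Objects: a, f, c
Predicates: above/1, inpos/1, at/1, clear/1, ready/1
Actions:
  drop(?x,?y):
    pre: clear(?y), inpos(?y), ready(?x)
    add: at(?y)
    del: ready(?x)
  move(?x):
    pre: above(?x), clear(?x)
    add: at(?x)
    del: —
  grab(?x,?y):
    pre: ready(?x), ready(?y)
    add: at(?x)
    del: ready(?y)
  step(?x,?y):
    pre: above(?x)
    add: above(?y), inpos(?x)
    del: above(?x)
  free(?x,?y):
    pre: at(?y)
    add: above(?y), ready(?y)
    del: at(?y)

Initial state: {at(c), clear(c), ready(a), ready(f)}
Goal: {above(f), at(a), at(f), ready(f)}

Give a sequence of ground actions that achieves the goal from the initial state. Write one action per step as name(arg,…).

grab(a,a); free(a,c); grab(f,c); step(c,f)

1. grab(a,a)  →  {at(a), at(c), clear(c), ready(f)}
2. free(a,c)  →  {above(c), at(a), clear(c), ready(c), ready(f)}
3. grab(f,c)  →  {above(c), at(a), at(f), clear(c), ready(f)}
4. step(c,f)  →  {above(f), at(a), at(f), clear(c), inpos(c), ready(f)}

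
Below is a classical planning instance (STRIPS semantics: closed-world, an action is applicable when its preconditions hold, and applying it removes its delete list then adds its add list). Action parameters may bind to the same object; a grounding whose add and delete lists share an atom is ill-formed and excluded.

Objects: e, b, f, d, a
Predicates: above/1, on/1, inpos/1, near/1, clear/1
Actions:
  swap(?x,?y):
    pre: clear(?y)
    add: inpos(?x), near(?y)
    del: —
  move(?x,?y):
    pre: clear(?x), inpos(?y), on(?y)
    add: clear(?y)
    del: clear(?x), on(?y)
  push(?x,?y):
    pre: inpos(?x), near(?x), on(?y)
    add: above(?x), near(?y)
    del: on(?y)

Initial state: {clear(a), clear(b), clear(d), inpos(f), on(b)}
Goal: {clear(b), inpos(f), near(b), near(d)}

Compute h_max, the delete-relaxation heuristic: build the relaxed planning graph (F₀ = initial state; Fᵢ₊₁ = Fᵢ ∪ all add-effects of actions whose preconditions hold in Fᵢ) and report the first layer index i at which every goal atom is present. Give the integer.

F0 = init (5 atoms)
F1 = F0 ∪ {inpos(a), inpos(b), inpos(d), inpos(e), near(a), near(b), near(d)}  (12 atoms)
goal ⊆ F1  ⇒  h_max = 1

1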